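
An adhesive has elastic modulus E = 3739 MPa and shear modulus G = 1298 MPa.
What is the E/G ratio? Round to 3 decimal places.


E/G = 3739 / 1298 = 2.881

2.881


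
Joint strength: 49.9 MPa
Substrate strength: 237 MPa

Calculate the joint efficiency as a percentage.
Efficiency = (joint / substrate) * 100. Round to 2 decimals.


Efficiency = (49.9 / 237) * 100 = 21.05%

21.05


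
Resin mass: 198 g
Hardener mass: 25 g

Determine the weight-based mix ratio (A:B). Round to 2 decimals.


Ratio = 198 / 25 = 7.92

7.92


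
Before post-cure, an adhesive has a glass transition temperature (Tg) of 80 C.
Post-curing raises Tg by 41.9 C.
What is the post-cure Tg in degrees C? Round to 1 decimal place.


Tg_post = Tg_base + delta_Tg
= 80 + 41.9
= 121.9 C

121.9


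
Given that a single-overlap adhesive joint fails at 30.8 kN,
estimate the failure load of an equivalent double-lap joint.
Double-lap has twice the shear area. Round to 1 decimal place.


Double-lap factor = 2
Expected load = 30.8 * 2 = 61.6 kN

61.6


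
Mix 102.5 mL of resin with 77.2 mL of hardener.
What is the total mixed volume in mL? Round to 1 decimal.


Total = 102.5 + 77.2 = 179.7 mL

179.7


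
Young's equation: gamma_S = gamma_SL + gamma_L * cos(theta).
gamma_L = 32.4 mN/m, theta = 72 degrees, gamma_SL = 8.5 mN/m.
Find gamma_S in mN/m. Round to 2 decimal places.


cos(72 deg) = 0.309017
gamma_S = 8.5 + 32.4 * 0.309017
= 18.51 mN/m

18.51


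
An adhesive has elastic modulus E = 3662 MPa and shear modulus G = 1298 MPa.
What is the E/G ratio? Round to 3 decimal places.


E/G = 3662 / 1298 = 2.821

2.821


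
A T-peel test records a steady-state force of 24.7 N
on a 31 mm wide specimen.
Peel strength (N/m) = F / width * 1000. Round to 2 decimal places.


Peel strength = 24.7 / 31 * 1000
= 796.77 N/m

796.77


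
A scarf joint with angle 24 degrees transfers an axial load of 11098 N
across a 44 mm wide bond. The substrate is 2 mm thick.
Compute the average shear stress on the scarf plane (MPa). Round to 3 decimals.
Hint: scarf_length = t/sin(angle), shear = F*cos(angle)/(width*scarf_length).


scarf_length = 2 / sin(24 deg) = 4.9172 mm
cos(24 deg) = 0.913545
shear stress = 11098 * 0.913545 / (44 * 4.9172)
= 46.860 MPa

46.860


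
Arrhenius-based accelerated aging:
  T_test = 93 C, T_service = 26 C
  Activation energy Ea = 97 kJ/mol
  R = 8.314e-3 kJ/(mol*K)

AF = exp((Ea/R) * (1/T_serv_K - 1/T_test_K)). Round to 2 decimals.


T_test_K = 366.15, T_serv_K = 299.15
AF = exp((97/8.314e-3) * (1/299.15 - 1/366.15))
= 1257.09

1257.09


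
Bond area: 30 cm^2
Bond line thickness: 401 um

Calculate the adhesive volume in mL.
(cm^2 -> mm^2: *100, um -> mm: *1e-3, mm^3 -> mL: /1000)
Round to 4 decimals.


V = 30*100 * 401*1e-3 / 1000
= 1.2030 mL

1.2030


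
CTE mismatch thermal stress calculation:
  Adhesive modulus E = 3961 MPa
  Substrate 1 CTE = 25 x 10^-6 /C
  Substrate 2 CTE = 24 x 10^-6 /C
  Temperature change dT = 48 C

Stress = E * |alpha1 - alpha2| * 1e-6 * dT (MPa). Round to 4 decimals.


delta_alpha = |25 - 24| = 1 x 10^-6/C
Stress = 3961 * 1e-6 * 48
= 0.1901 MPa

0.1901


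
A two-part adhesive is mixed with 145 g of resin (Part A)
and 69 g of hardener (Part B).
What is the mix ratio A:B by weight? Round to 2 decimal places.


Mix ratio = mass_A / mass_B
= 145 / 69
= 2.10

2.10


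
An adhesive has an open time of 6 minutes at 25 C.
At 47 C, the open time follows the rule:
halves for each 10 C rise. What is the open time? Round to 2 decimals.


Factor = 2^((47-25)/10) = 4.5948
Open time = 6 / 4.5948 = 1.31 min

1.31


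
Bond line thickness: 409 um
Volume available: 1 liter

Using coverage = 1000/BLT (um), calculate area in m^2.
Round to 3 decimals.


1 L = 1e6 mm^3, thickness = 409 um = 0.409 mm
Area = 1e6 / 0.409 mm^2 = (1e6 / 0.409) / 1e6 m^2 = 1000 / 409 m^2
= 2.445 m^2

2.445


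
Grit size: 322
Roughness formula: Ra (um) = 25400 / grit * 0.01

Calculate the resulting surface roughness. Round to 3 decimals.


Ra = 25400 / 322 * 0.01
= 0.789 um

0.789


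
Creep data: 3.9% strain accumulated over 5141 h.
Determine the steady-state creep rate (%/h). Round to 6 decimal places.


Rate = 3.9 / 5141 = 0.000759 %/h

0.000759


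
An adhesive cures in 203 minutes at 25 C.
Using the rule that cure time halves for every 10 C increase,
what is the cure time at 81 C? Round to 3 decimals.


Factor = 2^((81 - 25) / 10) = 48.5029
Cure time = 203 / 48.5029
= 4.185 minutes

4.185


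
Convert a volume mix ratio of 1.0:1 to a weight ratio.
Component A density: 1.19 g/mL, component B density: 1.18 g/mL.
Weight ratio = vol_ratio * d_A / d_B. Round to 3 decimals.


= 1.0 * 1.19 / 1.18 = 1.008

1.008


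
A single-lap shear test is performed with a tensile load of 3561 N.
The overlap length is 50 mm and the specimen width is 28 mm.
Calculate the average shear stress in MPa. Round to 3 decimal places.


Shear stress = F / (overlap * width)
= 3561 / (50 * 28)
= 3561 / 1400
= 2.544 MPa

2.544


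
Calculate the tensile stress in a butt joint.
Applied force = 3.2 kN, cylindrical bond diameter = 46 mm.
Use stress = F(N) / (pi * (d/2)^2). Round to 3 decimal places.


A = pi * 23.0^2 = 1661.9025 mm^2
sigma = 3200.0 / 1661.9025 = 1.926 MPa

1.926


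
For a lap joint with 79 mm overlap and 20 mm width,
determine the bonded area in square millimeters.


Area = 79 * 20 = 1580 mm^2

1580


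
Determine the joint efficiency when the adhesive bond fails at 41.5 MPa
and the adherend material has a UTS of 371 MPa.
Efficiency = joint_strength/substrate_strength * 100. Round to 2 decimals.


Joint efficiency = 41.5 / 371 * 100
= 11.19%

11.19


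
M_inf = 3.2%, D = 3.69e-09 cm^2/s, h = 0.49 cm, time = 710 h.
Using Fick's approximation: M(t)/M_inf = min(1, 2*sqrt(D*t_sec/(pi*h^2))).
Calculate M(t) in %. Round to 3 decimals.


t = 2556000 s
ratio = min(1, 2*sqrt(3.69e-09*2556000/(pi*0.2401)))
= 0.223642
M(t) = 3.2 * 0.223642 = 0.716%

0.716


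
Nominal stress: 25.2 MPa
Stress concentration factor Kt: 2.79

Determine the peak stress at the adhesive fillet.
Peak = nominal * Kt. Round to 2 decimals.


Peak stress = 25.2 * 2.79
= 70.31 MPa

70.31


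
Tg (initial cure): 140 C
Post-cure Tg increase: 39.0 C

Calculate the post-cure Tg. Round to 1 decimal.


Post-cure Tg = 140 + 39.0 = 179.0 C

179.0


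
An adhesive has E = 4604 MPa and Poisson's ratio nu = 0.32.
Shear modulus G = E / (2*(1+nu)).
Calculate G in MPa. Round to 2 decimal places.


G = 4604 / (2*(1+0.32))
= 4604 / 2.64
= 1743.94 MPa

1743.94


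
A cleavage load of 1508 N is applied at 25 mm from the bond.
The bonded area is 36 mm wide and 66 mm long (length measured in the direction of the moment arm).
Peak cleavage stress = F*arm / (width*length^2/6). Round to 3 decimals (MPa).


Moment = 1508 * 25 = 37700 N*mm
Section modulus = 36 * 4356 / 6 = 156816 / 6 mm^3
Stress = 37700 / (156816 / 6) = 226200 / 156816
= 1.442 MPa

1.442


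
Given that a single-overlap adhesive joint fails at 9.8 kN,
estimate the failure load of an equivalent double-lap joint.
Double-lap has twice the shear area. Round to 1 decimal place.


Double-lap factor = 2
Expected load = 9.8 * 2 = 19.6 kN

19.6


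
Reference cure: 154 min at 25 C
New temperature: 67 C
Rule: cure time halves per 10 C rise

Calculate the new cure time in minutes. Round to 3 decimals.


factor = 2^((67-25)/10) = 18.3792
t_new = 154 / 18.3792 = 8.379 min

8.379


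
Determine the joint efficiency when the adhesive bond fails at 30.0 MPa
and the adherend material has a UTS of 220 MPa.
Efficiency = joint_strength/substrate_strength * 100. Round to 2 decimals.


Joint efficiency = 30.0 / 220 * 100
= 13.64%

13.64


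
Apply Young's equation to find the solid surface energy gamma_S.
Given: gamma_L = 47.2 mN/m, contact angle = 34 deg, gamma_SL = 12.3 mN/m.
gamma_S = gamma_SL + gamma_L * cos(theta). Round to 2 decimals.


theta_rad = 34 * pi/180 = 0.593412
gamma_S = 12.3 + 47.2 * cos(0.593412)
= 51.43 mN/m

51.43


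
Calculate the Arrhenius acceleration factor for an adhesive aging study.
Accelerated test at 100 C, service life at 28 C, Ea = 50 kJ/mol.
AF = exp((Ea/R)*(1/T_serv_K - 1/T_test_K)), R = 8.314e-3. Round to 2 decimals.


T_test = 373.15 K, T_serv = 301.15 K
Ea/R = 50 / 0.008314 = 6013.95
AF = exp(6013.95 * (1/301.15 - 1/373.15))
= 47.15

47.15


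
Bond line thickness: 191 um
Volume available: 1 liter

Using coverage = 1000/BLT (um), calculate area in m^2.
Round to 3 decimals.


1 L = 1e6 mm^3, thickness = 191 um = 0.191 mm
Area = 1e6 / 0.191 mm^2 = (1e6 / 0.191) / 1e6 m^2 = 1000 / 191 m^2
= 5.236 m^2

5.236


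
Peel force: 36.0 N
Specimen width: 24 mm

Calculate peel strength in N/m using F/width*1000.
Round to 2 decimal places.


Peel strength = 36.0 / 24 * 1000 = 1500.00 N/m

1500.00


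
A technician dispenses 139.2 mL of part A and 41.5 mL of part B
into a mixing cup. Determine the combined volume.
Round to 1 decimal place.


Combined volume = 139.2 + 41.5
= 180.7 mL

180.7


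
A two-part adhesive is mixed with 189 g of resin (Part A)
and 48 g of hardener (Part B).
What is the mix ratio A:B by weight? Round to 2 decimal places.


Mix ratio = mass_A / mass_B
= 189 / 48
= 3.94

3.94


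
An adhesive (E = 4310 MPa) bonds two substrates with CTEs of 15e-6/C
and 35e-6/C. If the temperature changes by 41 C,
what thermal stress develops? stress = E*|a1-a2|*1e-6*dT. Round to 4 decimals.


Stress = 4310 * |15 - 35| * 1e-6 * 41
= 3.5342 MPa

3.5342


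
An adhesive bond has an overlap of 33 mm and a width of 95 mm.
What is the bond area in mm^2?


Bond area = overlap * width
= 33 * 95
= 3135 mm^2

3135


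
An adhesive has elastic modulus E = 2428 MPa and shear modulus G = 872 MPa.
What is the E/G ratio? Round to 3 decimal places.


E/G = 2428 / 872 = 2.784

2.784


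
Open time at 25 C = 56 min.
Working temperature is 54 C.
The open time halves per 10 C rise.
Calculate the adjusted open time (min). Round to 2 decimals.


factor = 2^((54 - 25) / 10) = 7.4643
ot = 56 / 7.4643 = 7.50 min

7.50


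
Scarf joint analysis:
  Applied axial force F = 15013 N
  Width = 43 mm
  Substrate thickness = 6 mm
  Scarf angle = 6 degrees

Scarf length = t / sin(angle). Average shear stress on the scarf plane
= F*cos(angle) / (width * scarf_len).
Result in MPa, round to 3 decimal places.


Scarf length = 6 / sin(6 deg) = 57.4006 mm
cos(6 deg) = 0.994522
Shear = 15013 * 0.994522 / (43 * 57.4006)
= 6.049 MPa

6.049


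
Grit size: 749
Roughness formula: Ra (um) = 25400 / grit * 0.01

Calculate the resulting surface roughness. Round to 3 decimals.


Ra = 25400 / 749 * 0.01
= 0.339 um

0.339


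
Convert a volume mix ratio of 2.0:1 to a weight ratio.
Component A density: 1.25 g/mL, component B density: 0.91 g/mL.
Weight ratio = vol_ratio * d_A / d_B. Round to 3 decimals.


= 2.0 * 1.25 / 0.91 = 2.747

2.747


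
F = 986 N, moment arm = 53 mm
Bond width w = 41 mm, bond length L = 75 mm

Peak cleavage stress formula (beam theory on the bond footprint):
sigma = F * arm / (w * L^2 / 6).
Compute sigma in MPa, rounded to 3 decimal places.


sigma = (986 * 53) / (41 * 5625 / 6)
= 52258 * 6 / 230625
= 313548 / 230625
= 1.360 MPa

1.360


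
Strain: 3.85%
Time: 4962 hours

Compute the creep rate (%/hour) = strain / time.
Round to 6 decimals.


Creep rate = 3.85 / 4962
= 0.000776 %/h

0.000776


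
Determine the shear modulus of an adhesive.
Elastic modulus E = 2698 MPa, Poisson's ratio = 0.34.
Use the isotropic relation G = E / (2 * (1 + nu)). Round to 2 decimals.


G = 2698 / (2*(1+0.34)) = 2698 / 2.68
= 1006.72 MPa

1006.72


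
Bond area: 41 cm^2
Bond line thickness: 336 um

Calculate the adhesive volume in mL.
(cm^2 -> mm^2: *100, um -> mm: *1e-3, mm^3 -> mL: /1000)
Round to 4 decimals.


V = 41*100 * 336*1e-3 / 1000
= 1.3776 mL

1.3776


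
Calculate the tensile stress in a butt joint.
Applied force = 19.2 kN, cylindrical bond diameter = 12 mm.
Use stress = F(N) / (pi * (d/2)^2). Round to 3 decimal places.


A = pi * 6.0^2 = 113.0973 mm^2
sigma = 19200.0 / 113.0973 = 169.765 MPa

169.765


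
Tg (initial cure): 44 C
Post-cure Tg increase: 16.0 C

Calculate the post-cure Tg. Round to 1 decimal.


Post-cure Tg = 44 + 16.0 = 60.0 C

60.0


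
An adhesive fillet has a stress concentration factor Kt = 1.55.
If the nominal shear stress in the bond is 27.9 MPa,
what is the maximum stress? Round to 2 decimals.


Max stress = 27.9 * 1.55 = 43.25 MPa

43.25


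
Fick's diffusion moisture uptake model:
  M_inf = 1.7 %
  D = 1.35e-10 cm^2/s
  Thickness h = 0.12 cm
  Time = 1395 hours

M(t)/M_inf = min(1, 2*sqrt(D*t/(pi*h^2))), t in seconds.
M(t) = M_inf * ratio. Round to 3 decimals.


t_sec = 1395 * 3600 = 5022000
ratio = 2*sqrt(1.35e-10*5022000/(pi*0.12^2))
= min(1, 0.244838)
= 0.244838
M(t) = 1.7 * 0.244838 = 0.416 %

0.416


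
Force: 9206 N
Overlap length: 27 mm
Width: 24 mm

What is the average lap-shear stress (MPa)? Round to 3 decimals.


Average shear stress = F / (overlap * width)
= 9206 / (27 * 24)
= 14.207 MPa

14.207


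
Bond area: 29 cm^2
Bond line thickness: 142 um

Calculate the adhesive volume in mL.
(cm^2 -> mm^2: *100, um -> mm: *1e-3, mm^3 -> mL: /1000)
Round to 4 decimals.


V = 29*100 * 142*1e-3 / 1000
= 0.4118 mL

0.4118


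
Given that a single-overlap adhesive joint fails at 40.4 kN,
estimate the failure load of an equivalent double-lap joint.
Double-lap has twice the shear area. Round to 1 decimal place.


Double-lap factor = 2
Expected load = 40.4 * 2 = 80.8 kN

80.8


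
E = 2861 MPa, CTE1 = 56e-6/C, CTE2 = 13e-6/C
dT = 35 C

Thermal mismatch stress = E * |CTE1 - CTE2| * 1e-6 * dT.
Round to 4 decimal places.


= 2861 * 43e-6 * 35
= 4.3058 MPa

4.3058


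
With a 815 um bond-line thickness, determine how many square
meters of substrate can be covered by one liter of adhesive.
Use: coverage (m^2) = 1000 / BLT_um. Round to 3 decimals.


Coverage = 1000 / 815 = 1.227 m^2

1.227


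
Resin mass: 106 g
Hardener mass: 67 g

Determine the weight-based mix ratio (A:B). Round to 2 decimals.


Ratio = 106 / 67 = 1.58

1.58


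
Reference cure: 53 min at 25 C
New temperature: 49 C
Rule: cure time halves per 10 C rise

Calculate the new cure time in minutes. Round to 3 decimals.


factor = 2^((49-25)/10) = 5.2780
t_new = 53 / 5.2780 = 10.042 min

10.042


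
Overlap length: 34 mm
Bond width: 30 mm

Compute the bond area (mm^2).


Bond area = 34 * 30 = 1020 mm^2

1020


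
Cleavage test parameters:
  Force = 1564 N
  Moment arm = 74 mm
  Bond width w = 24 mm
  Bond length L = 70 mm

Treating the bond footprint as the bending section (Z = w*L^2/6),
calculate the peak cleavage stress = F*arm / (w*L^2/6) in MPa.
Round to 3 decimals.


M = 1564 * 74 = 115736 N*mm
Z = 24 * 70^2 / 6 = 117600 / 6 mm^3
sigma = M / Z = 6 * 115736 / 117600 = 694416 / 117600
= 5.905 MPa

5.905


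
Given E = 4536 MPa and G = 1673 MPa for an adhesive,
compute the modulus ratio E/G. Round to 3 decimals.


E/G ratio = 4536 / 1673 = 2.711

2.711


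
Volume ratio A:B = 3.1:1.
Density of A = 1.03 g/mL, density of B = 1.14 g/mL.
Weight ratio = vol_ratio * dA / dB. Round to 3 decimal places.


Wt ratio = 3.1 * 1.03 / 1.14
= 2.801

2.801


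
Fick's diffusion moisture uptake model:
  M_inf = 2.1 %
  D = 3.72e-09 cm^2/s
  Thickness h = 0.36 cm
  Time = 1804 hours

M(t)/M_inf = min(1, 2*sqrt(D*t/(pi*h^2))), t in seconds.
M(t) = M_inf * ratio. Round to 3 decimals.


t_sec = 1804 * 3600 = 6494400
ratio = 2*sqrt(3.72e-09*6494400/(pi*0.36^2))
= min(1, 0.487185)
= 0.487185
M(t) = 2.1 * 0.487185 = 1.023 %

1.023


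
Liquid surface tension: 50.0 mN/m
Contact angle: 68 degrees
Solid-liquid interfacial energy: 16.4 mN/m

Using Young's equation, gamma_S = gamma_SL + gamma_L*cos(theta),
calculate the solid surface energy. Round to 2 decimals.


gamma_S = 16.4 + 50.0 * cos(68)
= 35.13 mN/m

35.13


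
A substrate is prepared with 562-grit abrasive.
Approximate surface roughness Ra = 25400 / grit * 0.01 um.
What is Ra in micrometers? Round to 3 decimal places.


Ra = 25400 / 562 * 0.01 = 0.452 um

0.452


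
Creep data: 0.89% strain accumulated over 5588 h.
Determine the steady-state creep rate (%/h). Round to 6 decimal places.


Rate = 0.89 / 5588 = 0.000159 %/h

0.000159


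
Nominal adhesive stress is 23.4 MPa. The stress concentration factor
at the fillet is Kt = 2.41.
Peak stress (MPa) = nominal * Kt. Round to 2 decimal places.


Peak = 23.4 * 2.41 = 56.39 MPa

56.39


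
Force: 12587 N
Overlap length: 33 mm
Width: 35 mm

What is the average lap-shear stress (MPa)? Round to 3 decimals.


Average shear stress = F / (overlap * width)
= 12587 / (33 * 35)
= 10.898 MPa

10.898


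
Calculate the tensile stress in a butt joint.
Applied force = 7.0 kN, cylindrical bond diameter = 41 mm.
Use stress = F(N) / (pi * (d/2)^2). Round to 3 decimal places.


A = pi * 20.5^2 = 1320.2543 mm^2
sigma = 7000.0 / 1320.2543 = 5.302 MPa

5.302


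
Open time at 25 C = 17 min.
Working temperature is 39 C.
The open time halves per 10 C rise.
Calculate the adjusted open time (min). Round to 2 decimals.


factor = 2^((39 - 25) / 10) = 2.6390
ot = 17 / 2.6390 = 6.44 min

6.44


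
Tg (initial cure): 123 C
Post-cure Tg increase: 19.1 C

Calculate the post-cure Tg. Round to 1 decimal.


Post-cure Tg = 123 + 19.1 = 142.1 C

142.1


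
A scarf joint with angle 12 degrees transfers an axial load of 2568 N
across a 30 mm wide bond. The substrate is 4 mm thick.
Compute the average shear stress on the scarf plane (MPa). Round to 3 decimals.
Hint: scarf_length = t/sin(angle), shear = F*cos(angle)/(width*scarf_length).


scarf_length = 4 / sin(12 deg) = 19.2389 mm
cos(12 deg) = 0.978148
shear stress = 2568 * 0.978148 / (30 * 19.2389)
= 4.352 MPa

4.352


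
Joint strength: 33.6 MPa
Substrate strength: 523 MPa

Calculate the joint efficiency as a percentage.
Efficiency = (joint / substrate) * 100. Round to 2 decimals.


Efficiency = (33.6 / 523) * 100 = 6.42%

6.42


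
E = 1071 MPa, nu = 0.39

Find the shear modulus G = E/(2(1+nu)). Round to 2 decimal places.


G = 1071 / (2 * 1.39)
= 385.25 MPa

385.25


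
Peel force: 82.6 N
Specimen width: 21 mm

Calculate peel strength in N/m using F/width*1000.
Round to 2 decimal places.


Peel strength = 82.6 / 21 * 1000 = 3933.33 N/m

3933.33


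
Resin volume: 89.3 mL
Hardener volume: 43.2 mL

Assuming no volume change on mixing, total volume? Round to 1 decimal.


V_total = 89.3 + 43.2 = 132.5 mL

132.5


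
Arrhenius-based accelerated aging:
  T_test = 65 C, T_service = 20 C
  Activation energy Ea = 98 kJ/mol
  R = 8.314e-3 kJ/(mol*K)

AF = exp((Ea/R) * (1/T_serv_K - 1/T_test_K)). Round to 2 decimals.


T_test_K = 338.15, T_serv_K = 293.15
AF = exp((98/8.314e-3) * (1/293.15 - 1/338.15))
= 210.80

210.80


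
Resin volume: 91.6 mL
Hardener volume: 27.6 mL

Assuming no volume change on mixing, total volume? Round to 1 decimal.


V_total = 91.6 + 27.6 = 119.2 mL

119.2


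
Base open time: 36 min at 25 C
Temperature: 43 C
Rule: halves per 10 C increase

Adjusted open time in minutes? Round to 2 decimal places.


Acceleration = 2^((43-25)/10) = 3.4822
Open time = 36 / 3.4822 = 10.34 min

10.34


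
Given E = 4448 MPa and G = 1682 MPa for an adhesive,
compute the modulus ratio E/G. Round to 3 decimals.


E/G ratio = 4448 / 1682 = 2.644

2.644


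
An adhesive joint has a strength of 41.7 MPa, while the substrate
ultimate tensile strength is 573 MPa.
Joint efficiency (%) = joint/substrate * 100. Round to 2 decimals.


Efficiency = 41.7 / 573 * 100
= 7.28%

7.28


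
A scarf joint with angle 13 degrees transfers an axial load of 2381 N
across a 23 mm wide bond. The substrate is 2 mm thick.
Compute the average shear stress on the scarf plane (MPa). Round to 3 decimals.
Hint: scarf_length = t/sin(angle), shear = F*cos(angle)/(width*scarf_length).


scarf_length = 2 / sin(13 deg) = 8.8908 mm
cos(13 deg) = 0.974370
shear stress = 2381 * 0.974370 / (23 * 8.8908)
= 11.345 MPa

11.345


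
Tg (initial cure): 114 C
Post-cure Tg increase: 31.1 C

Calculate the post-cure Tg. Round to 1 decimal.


Post-cure Tg = 114 + 31.1 = 145.1 C

145.1


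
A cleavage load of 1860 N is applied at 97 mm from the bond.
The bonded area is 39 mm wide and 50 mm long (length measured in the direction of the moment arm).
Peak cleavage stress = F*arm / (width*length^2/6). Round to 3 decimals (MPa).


Moment = 1860 * 97 = 180420 N*mm
Section modulus = 39 * 2500 / 6 = 97500 / 6 mm^3
Stress = 180420 / (97500 / 6) = 1082520 / 97500
= 11.103 MPa

11.103


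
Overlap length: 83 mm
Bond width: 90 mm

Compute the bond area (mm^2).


Bond area = 83 * 90 = 7470 mm^2

7470


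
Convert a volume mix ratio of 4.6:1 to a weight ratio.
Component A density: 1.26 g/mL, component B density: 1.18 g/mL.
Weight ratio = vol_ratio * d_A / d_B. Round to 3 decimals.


= 4.6 * 1.26 / 1.18 = 4.912

4.912


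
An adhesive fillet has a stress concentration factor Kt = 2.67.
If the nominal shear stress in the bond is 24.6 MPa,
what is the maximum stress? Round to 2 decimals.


Max stress = 24.6 * 2.67 = 65.68 MPa

65.68


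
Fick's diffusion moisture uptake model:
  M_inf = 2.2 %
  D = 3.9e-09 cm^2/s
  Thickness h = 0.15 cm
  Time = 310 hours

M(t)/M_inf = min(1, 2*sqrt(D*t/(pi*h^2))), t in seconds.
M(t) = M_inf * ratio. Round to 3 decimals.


t_sec = 310 * 3600 = 1116000
ratio = 2*sqrt(3.9e-09*1116000/(pi*0.15^2))
= min(1, 0.496282)
= 0.496282
M(t) = 2.2 * 0.496282 = 1.092 %

1.092


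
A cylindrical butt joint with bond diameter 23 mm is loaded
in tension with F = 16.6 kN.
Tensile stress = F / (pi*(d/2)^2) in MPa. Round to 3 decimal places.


Area = pi * (23/2)^2 = 415.4756 mm^2
Stress = 16.6*1000 / 415.4756
= 39.954 MPa

39.954


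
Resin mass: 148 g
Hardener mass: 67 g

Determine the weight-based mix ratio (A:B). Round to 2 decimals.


Ratio = 148 / 67 = 2.21

2.21


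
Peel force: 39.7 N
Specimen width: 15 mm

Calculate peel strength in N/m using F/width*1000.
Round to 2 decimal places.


Peel strength = 39.7 / 15 * 1000 = 2646.67 N/m

2646.67


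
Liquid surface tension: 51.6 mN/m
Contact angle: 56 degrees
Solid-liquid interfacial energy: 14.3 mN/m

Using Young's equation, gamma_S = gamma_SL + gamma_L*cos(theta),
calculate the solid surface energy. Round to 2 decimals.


gamma_S = 14.3 + 51.6 * cos(56)
= 43.15 mN/m

43.15


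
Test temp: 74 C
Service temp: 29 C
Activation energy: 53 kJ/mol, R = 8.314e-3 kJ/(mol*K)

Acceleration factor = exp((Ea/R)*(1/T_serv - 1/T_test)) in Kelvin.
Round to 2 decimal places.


AF = exp((53/0.008314)*(1/302.15 - 1/347.15))
= 15.41

15.41


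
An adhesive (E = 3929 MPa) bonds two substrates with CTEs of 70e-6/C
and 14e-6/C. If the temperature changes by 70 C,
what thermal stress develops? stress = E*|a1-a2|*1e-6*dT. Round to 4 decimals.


Stress = 3929 * |70 - 14| * 1e-6 * 70
= 15.4017 MPa

15.4017


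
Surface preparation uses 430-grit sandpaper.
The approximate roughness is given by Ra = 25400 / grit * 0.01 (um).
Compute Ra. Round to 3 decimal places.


Ra = 25400 / 430 * 0.01
= 254 / 430
= 0.591 um

0.591


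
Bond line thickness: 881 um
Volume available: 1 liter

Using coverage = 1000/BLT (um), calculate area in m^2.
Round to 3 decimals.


1 L = 1e6 mm^3, thickness = 881 um = 0.881 mm
Area = 1e6 / 0.881 mm^2 = (1e6 / 0.881) / 1e6 m^2 = 1000 / 881 m^2
= 1.135 m^2

1.135


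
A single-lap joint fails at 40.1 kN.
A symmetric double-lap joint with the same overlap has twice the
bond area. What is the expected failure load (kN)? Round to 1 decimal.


Double-lap load = 2 * 40.1 = 80.2 kN

80.2


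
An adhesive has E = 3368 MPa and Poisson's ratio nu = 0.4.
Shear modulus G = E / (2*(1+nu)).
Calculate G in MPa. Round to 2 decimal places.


G = 3368 / (2*(1+0.4))
= 3368 / 2.80
= 1202.86 MPa

1202.86


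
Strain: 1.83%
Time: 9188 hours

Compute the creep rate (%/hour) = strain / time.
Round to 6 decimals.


Creep rate = 1.83 / 9188
= 0.000199 %/h

0.000199


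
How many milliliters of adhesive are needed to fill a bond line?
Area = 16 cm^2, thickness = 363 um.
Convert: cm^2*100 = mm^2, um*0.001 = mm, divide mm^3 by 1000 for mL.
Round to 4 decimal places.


= (16 * 100) * (363 * 0.001) / 1000
= 0.5808 mL

0.5808


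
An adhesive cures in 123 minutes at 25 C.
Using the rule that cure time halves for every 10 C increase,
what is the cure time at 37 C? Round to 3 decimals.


Factor = 2^((37 - 25) / 10) = 2.2974
Cure time = 123 / 2.2974
= 53.539 minutes

53.539


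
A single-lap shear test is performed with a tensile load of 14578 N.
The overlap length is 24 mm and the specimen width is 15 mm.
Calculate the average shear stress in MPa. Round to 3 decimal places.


Shear stress = F / (overlap * width)
= 14578 / (24 * 15)
= 14578 / 360
= 40.494 MPa

40.494


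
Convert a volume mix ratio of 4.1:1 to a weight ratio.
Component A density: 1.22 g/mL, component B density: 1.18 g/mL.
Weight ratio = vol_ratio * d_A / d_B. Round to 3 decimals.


= 4.1 * 1.22 / 1.18 = 4.239

4.239


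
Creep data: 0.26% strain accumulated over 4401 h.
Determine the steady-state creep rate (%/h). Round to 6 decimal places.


Rate = 0.26 / 4401 = 0.000059 %/h

0.000059


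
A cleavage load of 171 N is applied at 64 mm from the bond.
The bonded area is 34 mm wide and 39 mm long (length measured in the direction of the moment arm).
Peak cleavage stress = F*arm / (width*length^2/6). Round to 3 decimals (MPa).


Moment = 171 * 64 = 10944 N*mm
Section modulus = 34 * 1521 / 6 = 51714 / 6 mm^3
Stress = 10944 / (51714 / 6) = 65664 / 51714
= 1.270 MPa

1.270


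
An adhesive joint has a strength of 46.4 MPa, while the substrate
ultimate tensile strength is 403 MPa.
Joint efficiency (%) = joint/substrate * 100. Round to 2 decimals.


Efficiency = 46.4 / 403 * 100
= 11.51%

11.51


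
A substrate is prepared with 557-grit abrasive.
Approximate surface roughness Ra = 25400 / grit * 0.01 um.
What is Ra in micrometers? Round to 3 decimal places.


Ra = 25400 / 557 * 0.01 = 0.456 um

0.456


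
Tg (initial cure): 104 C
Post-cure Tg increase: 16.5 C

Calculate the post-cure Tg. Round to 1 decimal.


Post-cure Tg = 104 + 16.5 = 120.5 C

120.5


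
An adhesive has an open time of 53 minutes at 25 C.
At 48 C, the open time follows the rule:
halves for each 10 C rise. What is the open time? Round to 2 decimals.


Factor = 2^((48-25)/10) = 4.9246
Open time = 53 / 4.9246 = 10.76 min

10.76


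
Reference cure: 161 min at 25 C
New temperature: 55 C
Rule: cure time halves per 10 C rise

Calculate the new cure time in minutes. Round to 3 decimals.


factor = 2^((55-25)/10) = 8.0000
t_new = 161 / 8.0000 = 20.125 min

20.125


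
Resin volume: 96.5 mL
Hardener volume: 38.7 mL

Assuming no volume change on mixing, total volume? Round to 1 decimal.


V_total = 96.5 + 38.7 = 135.2 mL

135.2


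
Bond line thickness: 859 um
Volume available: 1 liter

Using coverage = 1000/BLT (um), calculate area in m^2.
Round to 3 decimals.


1 L = 1e6 mm^3, thickness = 859 um = 0.859 mm
Area = 1e6 / 0.859 mm^2 = (1e6 / 0.859) / 1e6 m^2 = 1000 / 859 m^2
= 1.164 m^2

1.164


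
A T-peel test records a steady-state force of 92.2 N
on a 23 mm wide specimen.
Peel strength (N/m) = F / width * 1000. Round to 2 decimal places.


Peel strength = 92.2 / 23 * 1000
= 4008.70 N/m

4008.70


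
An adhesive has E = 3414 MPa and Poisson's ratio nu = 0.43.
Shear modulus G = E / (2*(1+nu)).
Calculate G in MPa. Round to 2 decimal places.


G = 3414 / (2*(1+0.43))
= 3414 / 2.86
= 1193.71 MPa

1193.71


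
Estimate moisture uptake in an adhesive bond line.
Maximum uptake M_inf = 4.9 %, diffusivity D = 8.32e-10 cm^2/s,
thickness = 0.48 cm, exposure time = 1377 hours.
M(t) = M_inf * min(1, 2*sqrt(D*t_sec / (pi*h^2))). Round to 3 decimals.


Convert time: 1377 h = 4957200 s
ratio = min(1, 2*sqrt(8.32e-10*4957200/(pi*0.48^2)))
= 0.150971
M(t) = 4.9 * 0.150971 = 0.740%

0.740


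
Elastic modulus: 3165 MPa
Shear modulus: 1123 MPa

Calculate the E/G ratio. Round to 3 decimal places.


E / G = 3165 / 1123 = 2.818

2.818


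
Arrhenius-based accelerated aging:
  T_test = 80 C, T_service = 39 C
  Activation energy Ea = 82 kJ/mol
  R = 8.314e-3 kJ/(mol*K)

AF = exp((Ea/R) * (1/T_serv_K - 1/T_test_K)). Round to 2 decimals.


T_test_K = 353.15, T_serv_K = 312.15
AF = exp((82/8.314e-3) * (1/312.15 - 1/353.15))
= 39.19

39.19


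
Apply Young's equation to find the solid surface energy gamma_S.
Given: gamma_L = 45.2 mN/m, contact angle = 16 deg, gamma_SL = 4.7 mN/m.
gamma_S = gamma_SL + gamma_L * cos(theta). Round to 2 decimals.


theta_rad = 16 * pi/180 = 0.279253
gamma_S = 4.7 + 45.2 * cos(0.279253)
= 48.15 mN/m

48.15


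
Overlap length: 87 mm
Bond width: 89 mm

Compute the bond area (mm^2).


Bond area = 87 * 89 = 7743 mm^2

7743


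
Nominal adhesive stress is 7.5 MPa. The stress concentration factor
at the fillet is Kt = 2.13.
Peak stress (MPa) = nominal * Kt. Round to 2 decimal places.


Peak = 7.5 * 2.13 = 15.98 MPa

15.98


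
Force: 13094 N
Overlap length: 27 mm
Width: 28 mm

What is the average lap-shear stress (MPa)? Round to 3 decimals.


Average shear stress = F / (overlap * width)
= 13094 / (27 * 28)
= 17.320 MPa

17.320


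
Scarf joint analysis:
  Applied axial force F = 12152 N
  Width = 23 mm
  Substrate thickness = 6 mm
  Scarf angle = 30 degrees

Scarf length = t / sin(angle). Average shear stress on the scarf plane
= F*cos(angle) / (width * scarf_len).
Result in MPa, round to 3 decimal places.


Scarf length = 6 / sin(30 deg) = 12.0000 mm
cos(30 deg) = 0.866025
Shear = 12152 * 0.866025 / (23 * 12.0000)
= 38.130 MPa

38.130


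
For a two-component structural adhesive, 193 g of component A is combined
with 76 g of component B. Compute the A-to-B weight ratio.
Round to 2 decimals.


Weight ratio A:B = 193 / 76
= 2.54

2.54


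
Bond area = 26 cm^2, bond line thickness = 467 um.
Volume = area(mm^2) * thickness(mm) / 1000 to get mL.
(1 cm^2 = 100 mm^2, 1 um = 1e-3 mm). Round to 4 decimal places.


area_mm2 = 26 * 100 = 2600
blt_mm = 467 * 1e-3 = 0.467
vol_mm3 = 2600 * 0.467 = 1214.2
vol_mL = 1214.2 / 1000 = 1.2142 mL

1.2142


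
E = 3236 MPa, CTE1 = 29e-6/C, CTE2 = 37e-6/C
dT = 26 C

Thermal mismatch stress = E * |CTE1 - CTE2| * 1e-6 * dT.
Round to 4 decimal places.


= 3236 * 8e-6 * 26
= 0.6731 MPa

0.6731


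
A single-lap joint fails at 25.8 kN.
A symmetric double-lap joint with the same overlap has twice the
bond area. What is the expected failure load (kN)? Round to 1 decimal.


Double-lap load = 2 * 25.8 = 51.6 kN

51.6


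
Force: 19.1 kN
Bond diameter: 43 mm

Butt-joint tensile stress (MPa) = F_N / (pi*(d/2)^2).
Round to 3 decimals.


F_N = 19.1 * 1000 = 19100.0 N
A = pi*(21.5)^2 = 1452.2012 mm^2
stress = 19100.0 / 1452.2012 = 13.152 MPa

13.152


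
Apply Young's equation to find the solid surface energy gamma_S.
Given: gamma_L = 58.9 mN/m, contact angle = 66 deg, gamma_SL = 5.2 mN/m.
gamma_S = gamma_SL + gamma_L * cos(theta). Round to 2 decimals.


theta_rad = 66 * pi/180 = 1.151917
gamma_S = 5.2 + 58.9 * cos(1.151917)
= 29.16 mN/m

29.16


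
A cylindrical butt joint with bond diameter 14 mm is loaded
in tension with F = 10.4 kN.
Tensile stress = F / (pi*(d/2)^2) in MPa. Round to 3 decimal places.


Area = pi * (14/2)^2 = 153.9380 mm^2
Stress = 10.4*1000 / 153.9380
= 67.560 MPa

67.560


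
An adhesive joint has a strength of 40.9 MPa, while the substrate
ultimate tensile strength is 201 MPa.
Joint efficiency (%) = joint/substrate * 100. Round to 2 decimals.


Efficiency = 40.9 / 201 * 100
= 20.35%

20.35


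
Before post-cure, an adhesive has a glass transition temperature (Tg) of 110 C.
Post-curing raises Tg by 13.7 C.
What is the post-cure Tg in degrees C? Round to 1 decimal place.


Tg_post = Tg_base + delta_Tg
= 110 + 13.7
= 123.7 C

123.7


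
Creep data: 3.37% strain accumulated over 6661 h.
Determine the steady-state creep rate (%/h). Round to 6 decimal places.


Rate = 3.37 / 6661 = 0.000506 %/h

0.000506


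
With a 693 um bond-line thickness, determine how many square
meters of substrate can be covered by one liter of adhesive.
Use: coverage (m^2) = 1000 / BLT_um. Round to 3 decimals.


Coverage = 1000 / 693 = 1.443 m^2

1.443


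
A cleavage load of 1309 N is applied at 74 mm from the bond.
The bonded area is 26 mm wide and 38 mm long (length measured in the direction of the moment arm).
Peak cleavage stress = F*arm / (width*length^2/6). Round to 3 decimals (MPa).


Moment = 1309 * 74 = 96866 N*mm
Section modulus = 26 * 1444 / 6 = 37544 / 6 mm^3
Stress = 96866 / (37544 / 6) = 581196 / 37544
= 15.480 MPa

15.480


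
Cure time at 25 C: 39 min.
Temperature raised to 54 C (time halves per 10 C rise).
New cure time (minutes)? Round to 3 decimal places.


Acceleration factor = 2^(29/10) = 7.4643
New time = 39 / 7.4643 = 5.225 min

5.225


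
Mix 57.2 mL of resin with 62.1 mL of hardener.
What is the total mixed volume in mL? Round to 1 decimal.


Total = 57.2 + 62.1 = 119.3 mL

119.3


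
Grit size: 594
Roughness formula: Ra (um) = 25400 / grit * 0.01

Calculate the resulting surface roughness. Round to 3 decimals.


Ra = 25400 / 594 * 0.01
= 0.428 um

0.428


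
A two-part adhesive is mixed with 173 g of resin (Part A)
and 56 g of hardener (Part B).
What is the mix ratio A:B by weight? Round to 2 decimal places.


Mix ratio = mass_A / mass_B
= 173 / 56
= 3.09

3.09


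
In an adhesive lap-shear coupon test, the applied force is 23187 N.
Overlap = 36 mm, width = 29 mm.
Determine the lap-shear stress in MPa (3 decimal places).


stress = F / (overlap * width)
= 23187 / (36 * 29)
= 22.210 MPa

22.210


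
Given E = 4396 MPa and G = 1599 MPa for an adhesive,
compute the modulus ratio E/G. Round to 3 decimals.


E/G ratio = 4396 / 1599 = 2.749

2.749


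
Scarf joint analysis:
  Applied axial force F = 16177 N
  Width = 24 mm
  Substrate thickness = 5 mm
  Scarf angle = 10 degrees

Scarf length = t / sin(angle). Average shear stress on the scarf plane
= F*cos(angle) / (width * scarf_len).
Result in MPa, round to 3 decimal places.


Scarf length = 5 / sin(10 deg) = 28.7939 mm
cos(10 deg) = 0.984808
Shear = 16177 * 0.984808 / (24 * 28.7939)
= 23.054 MPa

23.054


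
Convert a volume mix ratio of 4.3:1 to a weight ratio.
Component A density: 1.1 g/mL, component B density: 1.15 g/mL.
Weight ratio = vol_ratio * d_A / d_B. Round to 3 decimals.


= 4.3 * 1.1 / 1.15 = 4.113

4.113


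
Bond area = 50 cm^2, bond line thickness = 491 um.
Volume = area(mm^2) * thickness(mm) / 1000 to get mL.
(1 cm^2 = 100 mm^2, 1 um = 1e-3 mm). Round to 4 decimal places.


area_mm2 = 50 * 100 = 5000
blt_mm = 491 * 1e-3 = 0.491
vol_mm3 = 5000 * 0.491 = 2455.0
vol_mL = 2455.0 / 1000 = 2.4550 mL

2.4550


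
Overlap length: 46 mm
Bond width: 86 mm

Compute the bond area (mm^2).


Bond area = 46 * 86 = 3956 mm^2

3956


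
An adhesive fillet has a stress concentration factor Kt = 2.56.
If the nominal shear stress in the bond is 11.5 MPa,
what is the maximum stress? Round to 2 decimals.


Max stress = 11.5 * 2.56 = 29.44 MPa

29.44


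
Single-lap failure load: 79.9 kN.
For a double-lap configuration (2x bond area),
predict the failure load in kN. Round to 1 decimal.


Failure load = 79.9 * 2 = 159.8 kN

159.8


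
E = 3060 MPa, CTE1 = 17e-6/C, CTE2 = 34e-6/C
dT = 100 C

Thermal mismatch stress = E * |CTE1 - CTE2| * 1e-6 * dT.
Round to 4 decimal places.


= 3060 * 17e-6 * 100
= 5.2020 MPa

5.2020


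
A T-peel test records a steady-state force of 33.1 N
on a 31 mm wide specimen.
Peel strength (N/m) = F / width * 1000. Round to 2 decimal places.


Peel strength = 33.1 / 31 * 1000
= 1067.74 N/m

1067.74


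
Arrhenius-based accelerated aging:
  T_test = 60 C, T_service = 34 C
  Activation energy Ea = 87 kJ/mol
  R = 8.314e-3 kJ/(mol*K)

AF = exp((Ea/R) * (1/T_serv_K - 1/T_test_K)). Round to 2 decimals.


T_test_K = 333.15, T_serv_K = 307.15
AF = exp((87/8.314e-3) * (1/307.15 - 1/333.15))
= 14.28

14.28


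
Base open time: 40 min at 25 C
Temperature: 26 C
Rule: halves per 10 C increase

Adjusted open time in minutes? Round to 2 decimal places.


Acceleration = 2^((26-25)/10) = 1.0718
Open time = 40 / 1.0718 = 37.32 min

37.32


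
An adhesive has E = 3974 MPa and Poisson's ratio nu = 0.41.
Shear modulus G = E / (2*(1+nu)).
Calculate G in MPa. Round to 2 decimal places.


G = 3974 / (2*(1+0.41))
= 3974 / 2.82
= 1409.22 MPa

1409.22


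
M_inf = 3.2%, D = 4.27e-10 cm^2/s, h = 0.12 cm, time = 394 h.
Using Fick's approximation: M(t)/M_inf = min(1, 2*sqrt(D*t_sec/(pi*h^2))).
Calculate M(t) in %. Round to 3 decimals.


t = 1418400 s
ratio = min(1, 2*sqrt(4.27e-10*1418400/(pi*0.0144)))
= 0.231413
M(t) = 3.2 * 0.231413 = 0.741%

0.741


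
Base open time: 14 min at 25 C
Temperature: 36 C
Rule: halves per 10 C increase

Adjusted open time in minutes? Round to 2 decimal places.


Acceleration = 2^((36-25)/10) = 2.1435
Open time = 14 / 2.1435 = 6.53 min

6.53


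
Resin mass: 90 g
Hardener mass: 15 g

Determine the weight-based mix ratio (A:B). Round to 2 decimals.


Ratio = 90 / 15 = 6.00

6.00


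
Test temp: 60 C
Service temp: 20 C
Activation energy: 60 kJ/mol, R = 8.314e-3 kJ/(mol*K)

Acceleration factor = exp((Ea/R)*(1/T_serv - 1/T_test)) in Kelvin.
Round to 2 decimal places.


AF = exp((60/0.008314)*(1/293.15 - 1/333.15))
= 19.22

19.22


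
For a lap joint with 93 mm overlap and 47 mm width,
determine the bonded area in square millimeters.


Area = 93 * 47 = 4371 mm^2

4371


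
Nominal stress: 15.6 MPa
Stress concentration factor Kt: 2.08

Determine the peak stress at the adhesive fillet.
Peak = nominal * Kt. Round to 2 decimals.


Peak stress = 15.6 * 2.08
= 32.45 MPa

32.45


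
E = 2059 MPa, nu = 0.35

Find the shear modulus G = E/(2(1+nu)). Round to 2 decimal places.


G = 2059 / (2 * 1.35)
= 762.59 MPa

762.59


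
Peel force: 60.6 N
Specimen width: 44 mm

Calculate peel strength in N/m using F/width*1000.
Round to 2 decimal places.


Peel strength = 60.6 / 44 * 1000 = 1377.27 N/m

1377.27


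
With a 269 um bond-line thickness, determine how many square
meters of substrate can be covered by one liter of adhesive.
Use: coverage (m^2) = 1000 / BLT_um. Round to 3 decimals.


Coverage = 1000 / 269 = 3.717 m^2

3.717


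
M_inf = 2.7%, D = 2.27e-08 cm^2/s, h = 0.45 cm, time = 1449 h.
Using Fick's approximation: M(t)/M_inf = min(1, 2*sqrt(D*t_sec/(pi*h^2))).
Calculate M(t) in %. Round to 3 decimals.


t = 5216400 s
ratio = min(1, 2*sqrt(2.27e-08*5216400/(pi*0.2025)))
= 0.862861
M(t) = 2.7 * 0.862861 = 2.330%

2.330


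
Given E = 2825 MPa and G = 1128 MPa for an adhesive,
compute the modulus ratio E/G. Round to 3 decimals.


E/G ratio = 2825 / 1128 = 2.504

2.504


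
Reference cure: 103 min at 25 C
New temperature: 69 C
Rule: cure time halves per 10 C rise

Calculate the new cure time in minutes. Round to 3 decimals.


factor = 2^((69-25)/10) = 21.1121
t_new = 103 / 21.1121 = 4.879 min

4.879


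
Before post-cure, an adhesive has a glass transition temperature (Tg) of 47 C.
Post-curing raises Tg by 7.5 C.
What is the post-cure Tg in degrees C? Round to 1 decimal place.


Tg_post = Tg_base + delta_Tg
= 47 + 7.5
= 54.5 C

54.5


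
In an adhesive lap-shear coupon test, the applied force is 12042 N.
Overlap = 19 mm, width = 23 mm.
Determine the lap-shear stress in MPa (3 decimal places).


stress = F / (overlap * width)
= 12042 / (19 * 23)
= 27.556 MPa

27.556
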